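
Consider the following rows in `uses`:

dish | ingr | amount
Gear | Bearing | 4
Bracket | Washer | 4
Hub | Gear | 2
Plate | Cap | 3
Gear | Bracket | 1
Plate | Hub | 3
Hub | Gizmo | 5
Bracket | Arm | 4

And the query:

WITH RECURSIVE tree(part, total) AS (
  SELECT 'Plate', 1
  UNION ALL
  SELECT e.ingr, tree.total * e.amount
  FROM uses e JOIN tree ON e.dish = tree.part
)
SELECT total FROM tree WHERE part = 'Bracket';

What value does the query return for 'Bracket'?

Base: (Plate, total=1).
Iteration 1: components of {Plate} -> Cap = 1*3 = 3, Hub = 1*3 = 3.
Iteration 2: components of {Cap,Hub} -> Gear = 3*2 = 6, Gizmo = 3*5 = 15.
Iteration 3: components of {Gear,Gizmo} -> Bearing = 6*4 = 24, Bracket = 6*1 = 6.
Iteration 4: components of {Bearing,Bracket} -> Arm = 6*4 = 24, Washer = 6*4 = 24.
Iteration 5: no further components; recursion stops.

6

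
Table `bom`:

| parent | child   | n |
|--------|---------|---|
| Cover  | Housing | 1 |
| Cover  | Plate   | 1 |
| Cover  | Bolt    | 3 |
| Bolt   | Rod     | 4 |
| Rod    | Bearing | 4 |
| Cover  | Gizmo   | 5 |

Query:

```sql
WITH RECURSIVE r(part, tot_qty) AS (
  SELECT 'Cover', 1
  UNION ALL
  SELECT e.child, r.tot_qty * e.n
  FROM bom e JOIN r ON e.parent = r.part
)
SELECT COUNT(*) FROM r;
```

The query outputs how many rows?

Base: (Cover, tot_qty=1).
Iteration 1: components of {Cover} -> Bolt = 1*3 = 3, Gizmo = 1*5 = 5, Housing = 1*1 = 1, Plate = 1*1 = 1.
Iteration 2: components of {Bolt,Gizmo,Housing,Plate} -> Rod = 3*4 = 12.
Iteration 3: components of {Rod} -> Bearing = 12*4 = 48.
Iteration 4: no further components; recursion stops.
Total rows emitted: 7.

7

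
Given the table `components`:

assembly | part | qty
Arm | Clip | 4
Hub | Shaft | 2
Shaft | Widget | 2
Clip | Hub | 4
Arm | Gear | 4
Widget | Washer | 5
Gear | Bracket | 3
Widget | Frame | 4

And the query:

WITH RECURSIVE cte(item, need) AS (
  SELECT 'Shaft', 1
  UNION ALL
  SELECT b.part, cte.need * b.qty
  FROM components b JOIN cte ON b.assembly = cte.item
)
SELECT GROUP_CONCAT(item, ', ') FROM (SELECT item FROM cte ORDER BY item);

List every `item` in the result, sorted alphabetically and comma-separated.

Frame, Shaft, Washer, Widget

Base: (Shaft, need=1).
Iteration 1: components of {Shaft} -> Widget = 1*2 = 2.
Iteration 2: components of {Widget} -> Frame = 2*4 = 8, Washer = 2*5 = 10.
Iteration 3: no further components; recursion stops.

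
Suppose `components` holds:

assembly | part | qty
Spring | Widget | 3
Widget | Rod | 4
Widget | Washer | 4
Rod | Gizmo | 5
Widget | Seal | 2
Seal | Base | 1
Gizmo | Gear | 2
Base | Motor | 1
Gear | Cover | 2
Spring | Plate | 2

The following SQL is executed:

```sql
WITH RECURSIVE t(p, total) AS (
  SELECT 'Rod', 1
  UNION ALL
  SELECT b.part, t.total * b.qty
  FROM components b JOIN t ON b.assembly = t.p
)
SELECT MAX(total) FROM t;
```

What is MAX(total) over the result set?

20

Base: (Rod, total=1).
Iteration 1: components of {Rod} -> Gizmo = 1*5 = 5.
Iteration 2: components of {Gizmo} -> Gear = 5*2 = 10.
Iteration 3: components of {Gear} -> Cover = 10*2 = 20.
Iteration 4: no further components; recursion stops.
total values: 1, 5, 10, 20; the maximum is 20.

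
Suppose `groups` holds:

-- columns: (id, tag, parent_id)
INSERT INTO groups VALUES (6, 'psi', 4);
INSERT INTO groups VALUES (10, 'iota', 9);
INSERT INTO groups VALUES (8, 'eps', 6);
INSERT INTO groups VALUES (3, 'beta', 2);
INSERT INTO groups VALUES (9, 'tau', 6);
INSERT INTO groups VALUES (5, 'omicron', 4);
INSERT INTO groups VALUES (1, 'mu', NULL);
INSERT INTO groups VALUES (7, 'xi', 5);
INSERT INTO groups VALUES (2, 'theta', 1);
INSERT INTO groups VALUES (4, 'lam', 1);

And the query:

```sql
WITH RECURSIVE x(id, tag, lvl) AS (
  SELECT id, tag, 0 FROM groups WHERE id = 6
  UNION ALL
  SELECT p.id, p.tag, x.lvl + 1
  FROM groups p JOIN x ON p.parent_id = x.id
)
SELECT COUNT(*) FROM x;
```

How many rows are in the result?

Base: id=6 (psi) at lvl 0.
Iteration 1: rows with parent_id in {6} -> eps (id 8, lvl 1), tau (id 9, lvl 1).
Iteration 2: rows with parent_id in {8,9} -> iota (id 10, lvl 2).
Iteration 3: no rows with parent_id in {10}; recursion stops.
Total rows emitted: 4.

4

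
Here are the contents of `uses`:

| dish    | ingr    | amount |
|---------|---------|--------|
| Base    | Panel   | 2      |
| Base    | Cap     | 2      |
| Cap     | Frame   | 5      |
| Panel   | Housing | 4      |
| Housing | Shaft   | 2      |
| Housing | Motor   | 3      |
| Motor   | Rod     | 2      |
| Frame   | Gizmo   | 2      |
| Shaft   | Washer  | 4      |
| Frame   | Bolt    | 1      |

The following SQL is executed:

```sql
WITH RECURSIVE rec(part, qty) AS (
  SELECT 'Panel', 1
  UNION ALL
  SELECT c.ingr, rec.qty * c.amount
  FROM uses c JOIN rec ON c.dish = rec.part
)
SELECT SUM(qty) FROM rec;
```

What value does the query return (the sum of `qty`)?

Base: (Panel, qty=1).
Iteration 1: components of {Panel} -> Housing = 1*4 = 4.
Iteration 2: components of {Housing} -> Motor = 4*3 = 12, Shaft = 4*2 = 8.
Iteration 3: components of {Motor,Shaft} -> Rod = 12*2 = 24, Washer = 8*4 = 32.
Iteration 4: no further components; recursion stops.
SUM(qty) = 1 + 4 + 8 + 12 + 32 + 24 = 81.

81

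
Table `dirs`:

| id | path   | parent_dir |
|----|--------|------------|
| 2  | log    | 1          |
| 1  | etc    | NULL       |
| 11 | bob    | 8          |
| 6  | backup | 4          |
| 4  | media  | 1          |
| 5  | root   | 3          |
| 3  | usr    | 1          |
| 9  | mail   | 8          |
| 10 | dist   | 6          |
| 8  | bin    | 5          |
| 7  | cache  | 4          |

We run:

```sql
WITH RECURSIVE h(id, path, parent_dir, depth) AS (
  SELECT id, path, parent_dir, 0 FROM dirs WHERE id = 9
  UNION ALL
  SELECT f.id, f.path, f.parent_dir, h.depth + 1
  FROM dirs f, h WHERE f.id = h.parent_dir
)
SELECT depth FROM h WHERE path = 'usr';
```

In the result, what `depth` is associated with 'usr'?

Base: id=9 (mail), parent_dir=8, depth 0.
Iteration 1: join on id=8 -> bin (id 8, parent_dir=5, depth 1).
Iteration 2: join on id=5 -> root (id 5, parent_dir=3, depth 2).
Iteration 3: join on id=3 -> usr (id 3, parent_dir=1, depth 3).
Iteration 4: join on id=1 -> etc (id 1, parent_dir=NULL, depth 4).
Iteration 5: parent_dir is NULL; no match; recursion stops.

3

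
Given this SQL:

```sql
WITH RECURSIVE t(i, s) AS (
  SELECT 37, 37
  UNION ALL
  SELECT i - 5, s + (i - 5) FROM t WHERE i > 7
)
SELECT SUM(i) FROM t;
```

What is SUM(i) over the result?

154

Base: i=37, s=37.
Iteration 1: 37 > 7 holds -> i = 37 - 5 = 32, s = 37 + 32 = 69.
Iteration 2: 32 > 7 holds -> i = 32 - 5 = 27, s = 69 + 27 = 96.
Iteration 3: 27 > 7 holds -> i = 27 - 5 = 22, s = 96 + 22 = 118.
Iteration 4: 22 > 7 holds -> i = 22 - 5 = 17, s = 118 + 17 = 135.
Iteration 5: 17 > 7 holds -> i = 17 - 5 = 12, s = 135 + 12 = 147.
Iteration 6: 12 > 7 holds -> i = 12 - 5 = 7, s = 147 + 7 = 154.
Iteration 7: 7 > 7 fails; recursion stops.
SUM(i) = 37 + 32 + 27 + 22 + 17 + 12 + 7 = 154.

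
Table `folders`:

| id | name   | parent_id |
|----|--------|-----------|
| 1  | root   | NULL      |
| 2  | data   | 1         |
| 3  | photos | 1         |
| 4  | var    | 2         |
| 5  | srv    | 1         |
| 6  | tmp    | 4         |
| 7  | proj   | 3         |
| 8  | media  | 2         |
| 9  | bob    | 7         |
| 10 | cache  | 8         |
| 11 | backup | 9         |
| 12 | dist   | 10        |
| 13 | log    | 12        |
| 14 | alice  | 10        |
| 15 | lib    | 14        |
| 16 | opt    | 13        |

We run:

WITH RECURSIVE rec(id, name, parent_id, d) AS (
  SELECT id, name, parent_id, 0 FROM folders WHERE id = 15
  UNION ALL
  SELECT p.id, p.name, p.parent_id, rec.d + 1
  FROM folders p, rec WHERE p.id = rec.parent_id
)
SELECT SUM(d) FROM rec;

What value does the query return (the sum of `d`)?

15

Base: id=15 (lib), parent_id=14, d 0.
Iteration 1: join on id=14 -> alice (id 14, parent_id=10, d 1).
Iteration 2: join on id=10 -> cache (id 10, parent_id=8, d 2).
Iteration 3: join on id=8 -> media (id 8, parent_id=2, d 3).
Iteration 4: join on id=2 -> data (id 2, parent_id=1, d 4).
Iteration 5: join on id=1 -> root (id 1, parent_id=NULL, d 5).
Iteration 6: parent_id is NULL; no match; recursion stops.
SUM(d) = 0 + 1 + 2 + 3 + 4 + 5 = 15.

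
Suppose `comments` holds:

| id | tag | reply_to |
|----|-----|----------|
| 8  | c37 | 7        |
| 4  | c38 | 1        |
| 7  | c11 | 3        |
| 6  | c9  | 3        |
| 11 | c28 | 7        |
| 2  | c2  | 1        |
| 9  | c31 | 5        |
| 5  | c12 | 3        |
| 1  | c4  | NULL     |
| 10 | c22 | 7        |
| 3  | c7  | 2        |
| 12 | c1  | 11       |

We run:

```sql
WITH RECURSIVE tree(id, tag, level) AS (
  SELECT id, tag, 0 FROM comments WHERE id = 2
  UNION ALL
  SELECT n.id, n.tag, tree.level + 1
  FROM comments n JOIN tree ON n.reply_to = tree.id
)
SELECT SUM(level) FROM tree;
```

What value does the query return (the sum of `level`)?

Base: id=2 (c2) at level 0.
Iteration 1: rows with reply_to in {2} -> c7 (id 3, level 1).
Iteration 2: rows with reply_to in {3} -> c12 (id 5, level 2), c9 (id 6, level 2), c11 (id 7, level 2).
Iteration 3: rows with reply_to in {5,6,7} -> c37 (id 8, level 3), c31 (id 9, level 3), c22 (id 10, level 3), c28 (id 11, level 3).
Iteration 4: rows with reply_to in {8,9,10,11} -> c1 (id 12, level 4).
Iteration 5: no rows with reply_to in {12}; recursion stops.
SUM(level) = 0 + 1 + 2 + 2 + 2 + 3 + 3 + 3 + 3 + 4 = 23.

23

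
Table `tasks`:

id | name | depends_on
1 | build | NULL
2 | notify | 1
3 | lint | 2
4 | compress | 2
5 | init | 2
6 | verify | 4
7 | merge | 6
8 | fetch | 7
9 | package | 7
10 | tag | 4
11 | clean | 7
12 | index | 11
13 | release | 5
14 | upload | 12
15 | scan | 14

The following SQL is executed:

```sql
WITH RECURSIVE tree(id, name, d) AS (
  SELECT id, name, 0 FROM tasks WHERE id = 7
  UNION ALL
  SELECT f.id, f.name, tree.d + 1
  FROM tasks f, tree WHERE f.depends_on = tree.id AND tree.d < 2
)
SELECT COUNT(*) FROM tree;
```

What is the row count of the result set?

5

Base: id=7 (merge) at d 0.
Iteration 1: rows with depends_on in {7} -> fetch (id 8, d 1), package (id 9, d 1), clean (id 11, d 1).
Iteration 2: rows with depends_on in {8,9,11} -> index (id 12, d 2).
Iteration 3: d < 2 fails for all current rows; recursion stops.
Total rows emitted: 5.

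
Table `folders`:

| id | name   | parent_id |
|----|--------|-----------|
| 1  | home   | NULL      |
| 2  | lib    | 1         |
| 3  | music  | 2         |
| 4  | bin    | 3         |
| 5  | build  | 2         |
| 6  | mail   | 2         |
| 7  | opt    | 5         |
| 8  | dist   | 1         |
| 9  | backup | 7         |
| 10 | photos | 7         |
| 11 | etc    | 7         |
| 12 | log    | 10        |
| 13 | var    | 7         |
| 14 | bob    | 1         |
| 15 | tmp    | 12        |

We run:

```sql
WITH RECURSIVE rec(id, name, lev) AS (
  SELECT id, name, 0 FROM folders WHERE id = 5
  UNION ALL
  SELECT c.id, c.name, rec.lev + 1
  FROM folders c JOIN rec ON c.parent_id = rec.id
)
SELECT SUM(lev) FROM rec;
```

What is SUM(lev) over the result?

16

Base: id=5 (build) at lev 0.
Iteration 1: rows with parent_id in {5} -> opt (id 7, lev 1).
Iteration 2: rows with parent_id in {7} -> backup (id 9, lev 2), photos (id 10, lev 2), etc (id 11, lev 2), var (id 13, lev 2).
Iteration 3: rows with parent_id in {9,10,11,13} -> log (id 12, lev 3).
Iteration 4: rows with parent_id in {12} -> tmp (id 15, lev 4).
Iteration 5: no rows with parent_id in {15}; recursion stops.
SUM(lev) = 0 + 1 + 2 + 2 + 2 + 2 + 3 + 4 = 16.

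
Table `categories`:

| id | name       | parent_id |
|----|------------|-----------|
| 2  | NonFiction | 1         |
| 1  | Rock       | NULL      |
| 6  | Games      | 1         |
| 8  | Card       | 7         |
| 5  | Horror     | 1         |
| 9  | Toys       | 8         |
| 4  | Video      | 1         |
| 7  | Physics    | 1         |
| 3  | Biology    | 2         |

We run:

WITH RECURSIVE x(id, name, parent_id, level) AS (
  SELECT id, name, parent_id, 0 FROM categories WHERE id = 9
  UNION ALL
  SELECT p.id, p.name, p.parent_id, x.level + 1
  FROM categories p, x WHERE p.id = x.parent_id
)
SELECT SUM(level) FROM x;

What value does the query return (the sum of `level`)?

6

Base: id=9 (Toys), parent_id=8, level 0.
Iteration 1: join on id=8 -> Card (id 8, parent_id=7, level 1).
Iteration 2: join on id=7 -> Physics (id 7, parent_id=1, level 2).
Iteration 3: join on id=1 -> Rock (id 1, parent_id=NULL, level 3).
Iteration 4: parent_id is NULL; no match; recursion stops.
SUM(level) = 0 + 1 + 2 + 3 = 6.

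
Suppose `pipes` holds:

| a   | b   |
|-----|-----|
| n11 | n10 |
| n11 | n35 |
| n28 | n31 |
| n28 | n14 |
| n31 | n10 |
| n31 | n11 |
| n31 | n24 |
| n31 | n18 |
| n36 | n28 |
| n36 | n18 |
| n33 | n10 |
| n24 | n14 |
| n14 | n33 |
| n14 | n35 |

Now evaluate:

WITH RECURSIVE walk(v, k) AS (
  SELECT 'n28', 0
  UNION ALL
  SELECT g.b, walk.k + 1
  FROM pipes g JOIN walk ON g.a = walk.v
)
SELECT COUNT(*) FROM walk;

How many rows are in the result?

16

Base: (n28, k=0).
Iteration 1: edges from {n28} -> (n14, k=1), (n31, k=1).
Iteration 2: edges from {n14,n31} -> (n10, k=2), (n11, k=2), (n18, k=2), (n24, k=2), (n33, k=2), (n35, k=2).
Iteration 3: edges from {n10,n11,n18,n24,n33,n35} -> (n10, k=3) x2, (n14, k=3), (n35, k=3). [UNION ALL keeps all 4 new rows, including repeats]
Iteration 4: edges from {n10,n14,n35} -> (n33, k=4), (n35, k=4).
Iteration 5: edges from {n33,n35} -> (n10, k=5).
Iteration 6: no outgoing edges from {n10}; recursion stops.
Total rows emitted: 16.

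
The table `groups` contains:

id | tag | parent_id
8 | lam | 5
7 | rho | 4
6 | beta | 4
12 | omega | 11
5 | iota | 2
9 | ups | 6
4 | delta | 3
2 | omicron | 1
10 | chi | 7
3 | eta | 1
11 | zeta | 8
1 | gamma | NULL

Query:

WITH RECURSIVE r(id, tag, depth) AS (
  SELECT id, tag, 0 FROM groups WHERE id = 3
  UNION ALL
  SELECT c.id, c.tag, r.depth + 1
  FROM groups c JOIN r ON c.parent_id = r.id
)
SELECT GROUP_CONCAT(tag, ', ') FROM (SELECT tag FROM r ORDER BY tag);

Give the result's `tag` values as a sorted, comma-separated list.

Base: id=3 (eta) at depth 0.
Iteration 1: rows with parent_id in {3} -> delta (id 4, depth 1).
Iteration 2: rows with parent_id in {4} -> beta (id 6, depth 2), rho (id 7, depth 2).
Iteration 3: rows with parent_id in {6,7} -> ups (id 9, depth 3), chi (id 10, depth 3).
Iteration 4: no rows with parent_id in {9,10}; recursion stops.

beta, chi, delta, eta, rho, ups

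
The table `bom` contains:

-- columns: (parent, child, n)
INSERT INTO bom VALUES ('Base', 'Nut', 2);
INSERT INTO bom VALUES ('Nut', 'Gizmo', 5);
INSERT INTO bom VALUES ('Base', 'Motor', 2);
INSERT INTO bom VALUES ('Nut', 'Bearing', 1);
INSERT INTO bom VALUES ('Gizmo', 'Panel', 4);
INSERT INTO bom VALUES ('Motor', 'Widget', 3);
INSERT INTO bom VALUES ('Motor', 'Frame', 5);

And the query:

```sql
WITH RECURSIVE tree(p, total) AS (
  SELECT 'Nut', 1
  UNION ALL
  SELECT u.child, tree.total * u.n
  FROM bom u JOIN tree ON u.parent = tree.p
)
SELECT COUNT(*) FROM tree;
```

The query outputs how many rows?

4

Base: (Nut, total=1).
Iteration 1: components of {Nut} -> Bearing = 1*1 = 1, Gizmo = 1*5 = 5.
Iteration 2: components of {Bearing,Gizmo} -> Panel = 5*4 = 20.
Iteration 3: no further components; recursion stops.
Total rows emitted: 4.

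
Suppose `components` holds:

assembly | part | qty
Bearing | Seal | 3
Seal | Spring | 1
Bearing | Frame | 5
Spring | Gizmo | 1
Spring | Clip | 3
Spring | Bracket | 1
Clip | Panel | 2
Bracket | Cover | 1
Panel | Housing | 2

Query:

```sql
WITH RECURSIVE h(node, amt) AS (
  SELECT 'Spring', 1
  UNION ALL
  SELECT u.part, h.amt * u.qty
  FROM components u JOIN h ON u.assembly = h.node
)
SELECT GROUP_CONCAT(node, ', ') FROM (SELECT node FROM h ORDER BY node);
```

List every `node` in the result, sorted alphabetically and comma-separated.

Bracket, Clip, Cover, Gizmo, Housing, Panel, Spring

Base: (Spring, amt=1).
Iteration 1: components of {Spring} -> Bracket = 1*1 = 1, Clip = 1*3 = 3, Gizmo = 1*1 = 1.
Iteration 2: components of {Bracket,Clip,Gizmo} -> Cover = 1*1 = 1, Panel = 3*2 = 6.
Iteration 3: components of {Cover,Panel} -> Housing = 6*2 = 12.
Iteration 4: no further components; recursion stops.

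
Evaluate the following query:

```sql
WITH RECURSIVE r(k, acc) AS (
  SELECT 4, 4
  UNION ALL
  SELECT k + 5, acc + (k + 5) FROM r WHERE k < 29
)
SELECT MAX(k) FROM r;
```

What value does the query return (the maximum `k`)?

Base: k=4, acc=4.
Iteration 1: 4 < 29 holds -> k = 4 + 5 = 9, acc = 4 + 9 = 13.
Iteration 2: 9 < 29 holds -> k = 9 + 5 = 14, acc = 13 + 14 = 27.
Iteration 3: 14 < 29 holds -> k = 14 + 5 = 19, acc = 27 + 19 = 46.
Iteration 4: 19 < 29 holds -> k = 19 + 5 = 24, acc = 46 + 24 = 70.
Iteration 5: 24 < 29 holds -> k = 24 + 5 = 29, acc = 70 + 29 = 99.
Iteration 6: 29 < 29 fails; recursion stops.
k values: 4, 9, 14, 19, 24, 29; the maximum is 29.

29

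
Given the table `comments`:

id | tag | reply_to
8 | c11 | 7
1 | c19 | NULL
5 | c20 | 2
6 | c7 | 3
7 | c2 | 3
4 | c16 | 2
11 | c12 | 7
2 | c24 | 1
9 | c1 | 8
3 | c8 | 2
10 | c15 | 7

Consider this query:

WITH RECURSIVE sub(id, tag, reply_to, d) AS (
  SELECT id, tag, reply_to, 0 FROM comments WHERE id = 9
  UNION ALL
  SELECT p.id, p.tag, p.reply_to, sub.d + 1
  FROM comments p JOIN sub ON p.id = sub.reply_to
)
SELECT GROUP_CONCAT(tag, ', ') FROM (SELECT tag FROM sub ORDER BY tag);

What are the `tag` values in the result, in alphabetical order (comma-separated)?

Base: id=9 (c1), reply_to=8, d 0.
Iteration 1: join on id=8 -> c11 (id 8, reply_to=7, d 1).
Iteration 2: join on id=7 -> c2 (id 7, reply_to=3, d 2).
Iteration 3: join on id=3 -> c8 (id 3, reply_to=2, d 3).
Iteration 4: join on id=2 -> c24 (id 2, reply_to=1, d 4).
Iteration 5: join on id=1 -> c19 (id 1, reply_to=NULL, d 5).
Iteration 6: reply_to is NULL; no match; recursion stops.

c1, c11, c19, c2, c24, c8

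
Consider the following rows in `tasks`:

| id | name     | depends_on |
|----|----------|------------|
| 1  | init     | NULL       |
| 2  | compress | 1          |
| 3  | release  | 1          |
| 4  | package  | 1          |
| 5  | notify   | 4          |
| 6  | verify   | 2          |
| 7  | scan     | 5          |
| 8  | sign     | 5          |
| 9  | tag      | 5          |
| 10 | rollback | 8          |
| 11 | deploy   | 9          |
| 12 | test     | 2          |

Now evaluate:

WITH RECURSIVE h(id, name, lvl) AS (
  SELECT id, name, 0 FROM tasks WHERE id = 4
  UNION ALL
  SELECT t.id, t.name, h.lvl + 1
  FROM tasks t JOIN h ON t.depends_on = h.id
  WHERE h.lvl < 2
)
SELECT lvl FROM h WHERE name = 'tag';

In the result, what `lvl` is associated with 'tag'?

Base: id=4 (package) at lvl 0.
Iteration 1: rows with depends_on in {4} -> notify (id 5, lvl 1).
Iteration 2: rows with depends_on in {5} -> scan (id 7, lvl 2), sign (id 8, lvl 2), tag (id 9, lvl 2).
Iteration 3: lvl < 2 fails for all current rows; recursion stops.

2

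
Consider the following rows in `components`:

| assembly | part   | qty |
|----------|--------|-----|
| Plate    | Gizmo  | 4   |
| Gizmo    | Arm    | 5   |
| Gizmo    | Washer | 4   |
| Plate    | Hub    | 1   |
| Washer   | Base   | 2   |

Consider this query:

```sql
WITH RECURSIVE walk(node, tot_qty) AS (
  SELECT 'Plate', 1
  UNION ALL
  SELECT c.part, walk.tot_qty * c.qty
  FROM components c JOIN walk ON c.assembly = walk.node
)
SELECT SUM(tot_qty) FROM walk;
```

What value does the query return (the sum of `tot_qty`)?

Base: (Plate, tot_qty=1).
Iteration 1: components of {Plate} -> Gizmo = 1*4 = 4, Hub = 1*1 = 1.
Iteration 2: components of {Gizmo,Hub} -> Arm = 4*5 = 20, Washer = 4*4 = 16.
Iteration 3: components of {Arm,Washer} -> Base = 16*2 = 32.
Iteration 4: no further components; recursion stops.
SUM(tot_qty) = 1 + 1 + 4 + 16 + 20 + 32 = 74.

74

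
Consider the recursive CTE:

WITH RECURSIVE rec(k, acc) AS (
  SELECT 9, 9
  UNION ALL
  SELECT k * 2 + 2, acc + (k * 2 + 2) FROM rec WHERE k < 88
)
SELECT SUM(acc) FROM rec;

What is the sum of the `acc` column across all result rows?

597

Base: k=9, acc=9.
Iteration 1: 9 < 88 holds -> k = 9 * 2 + 2 = 20, acc = 9 + 20 = 29.
Iteration 2: 20 < 88 holds -> k = 20 * 2 + 2 = 42, acc = 29 + 42 = 71.
Iteration 3: 42 < 88 holds -> k = 42 * 2 + 2 = 86, acc = 71 + 86 = 157.
Iteration 4: 86 < 88 holds -> k = 86 * 2 + 2 = 174, acc = 157 + 174 = 331.
Iteration 5: 174 < 88 fails; recursion stops.
SUM(acc) = 9 + 29 + 71 + 157 + 331 = 597.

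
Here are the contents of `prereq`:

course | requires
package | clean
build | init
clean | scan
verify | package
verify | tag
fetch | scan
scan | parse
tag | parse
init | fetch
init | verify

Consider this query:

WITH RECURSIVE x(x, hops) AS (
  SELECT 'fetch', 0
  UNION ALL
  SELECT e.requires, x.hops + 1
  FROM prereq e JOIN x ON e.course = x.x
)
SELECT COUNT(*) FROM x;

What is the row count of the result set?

3

Base: (fetch, hops=0).
Iteration 1: edges from {fetch} -> (scan, hops=1).
Iteration 2: edges from {scan} -> (parse, hops=2).
Iteration 3: no outgoing edges from {parse}; recursion stops.
Total rows emitted: 3.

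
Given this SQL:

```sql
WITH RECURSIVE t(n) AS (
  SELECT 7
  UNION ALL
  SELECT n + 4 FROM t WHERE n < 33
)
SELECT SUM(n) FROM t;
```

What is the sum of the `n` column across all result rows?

168

Base: n=7.
Iteration 1: 7 < 33 holds -> n = 7 + 4 = 11.
Iteration 2: 11 < 33 holds -> n = 11 + 4 = 15.
Iteration 3: 15 < 33 holds -> n = 15 + 4 = 19.
Iteration 4: 19 < 33 holds -> n = 19 + 4 = 23.
Iteration 5: 23 < 33 holds -> n = 23 + 4 = 27.
Iteration 6: 27 < 33 holds -> n = 27 + 4 = 31.
Iteration 7: 31 < 33 holds -> n = 31 + 4 = 35.
Iteration 8: 35 < 33 fails; recursion stops.
SUM(n) = 7 + 11 + 15 + 19 + 23 + 27 + 31 + 35 = 168.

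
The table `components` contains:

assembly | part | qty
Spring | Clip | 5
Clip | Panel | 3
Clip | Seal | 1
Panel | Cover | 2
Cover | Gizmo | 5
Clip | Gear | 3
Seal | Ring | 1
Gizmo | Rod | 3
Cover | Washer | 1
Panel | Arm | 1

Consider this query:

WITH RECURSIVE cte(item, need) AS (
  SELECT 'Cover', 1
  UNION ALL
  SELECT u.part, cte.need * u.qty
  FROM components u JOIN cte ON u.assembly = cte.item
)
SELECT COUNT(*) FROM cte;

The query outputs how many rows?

4

Base: (Cover, need=1).
Iteration 1: components of {Cover} -> Gizmo = 1*5 = 5, Washer = 1*1 = 1.
Iteration 2: components of {Gizmo,Washer} -> Rod = 5*3 = 15.
Iteration 3: no further components; recursion stops.
Total rows emitted: 4.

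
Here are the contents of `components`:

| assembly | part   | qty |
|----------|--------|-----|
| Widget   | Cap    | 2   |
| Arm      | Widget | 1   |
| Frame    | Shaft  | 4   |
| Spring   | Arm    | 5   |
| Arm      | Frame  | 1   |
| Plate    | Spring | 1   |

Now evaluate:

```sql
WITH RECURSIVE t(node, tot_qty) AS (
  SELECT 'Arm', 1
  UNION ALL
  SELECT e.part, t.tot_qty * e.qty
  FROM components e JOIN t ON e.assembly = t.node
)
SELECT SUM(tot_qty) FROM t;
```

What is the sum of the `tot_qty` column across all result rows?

9

Base: (Arm, tot_qty=1).
Iteration 1: components of {Arm} -> Frame = 1*1 = 1, Widget = 1*1 = 1.
Iteration 2: components of {Frame,Widget} -> Cap = 1*2 = 2, Shaft = 1*4 = 4.
Iteration 3: no further components; recursion stops.
SUM(tot_qty) = 1 + 1 + 1 + 4 + 2 = 9.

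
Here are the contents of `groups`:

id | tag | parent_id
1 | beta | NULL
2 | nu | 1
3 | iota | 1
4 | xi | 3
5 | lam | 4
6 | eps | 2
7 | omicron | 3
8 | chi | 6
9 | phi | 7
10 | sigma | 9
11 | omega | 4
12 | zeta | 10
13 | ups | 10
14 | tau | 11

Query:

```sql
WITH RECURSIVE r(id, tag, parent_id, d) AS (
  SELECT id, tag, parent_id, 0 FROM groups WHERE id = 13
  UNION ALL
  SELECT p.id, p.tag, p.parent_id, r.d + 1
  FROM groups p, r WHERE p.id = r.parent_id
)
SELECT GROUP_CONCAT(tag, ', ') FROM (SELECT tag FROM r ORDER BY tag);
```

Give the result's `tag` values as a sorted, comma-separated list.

beta, iota, omicron, phi, sigma, ups

Base: id=13 (ups), parent_id=10, d 0.
Iteration 1: join on id=10 -> sigma (id 10, parent_id=9, d 1).
Iteration 2: join on id=9 -> phi (id 9, parent_id=7, d 2).
Iteration 3: join on id=7 -> omicron (id 7, parent_id=3, d 3).
Iteration 4: join on id=3 -> iota (id 3, parent_id=1, d 4).
Iteration 5: join on id=1 -> beta (id 1, parent_id=NULL, d 5).
Iteration 6: parent_id is NULL; no match; recursion stops.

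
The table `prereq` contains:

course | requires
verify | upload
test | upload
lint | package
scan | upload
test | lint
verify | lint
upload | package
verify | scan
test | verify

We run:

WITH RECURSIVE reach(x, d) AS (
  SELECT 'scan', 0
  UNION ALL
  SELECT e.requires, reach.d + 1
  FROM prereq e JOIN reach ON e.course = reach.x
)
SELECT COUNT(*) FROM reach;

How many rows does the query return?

Base: (scan, d=0).
Iteration 1: edges from {scan} -> (upload, d=1).
Iteration 2: edges from {upload} -> (package, d=2).
Iteration 3: no outgoing edges from {package}; recursion stops.
Total rows emitted: 3.

3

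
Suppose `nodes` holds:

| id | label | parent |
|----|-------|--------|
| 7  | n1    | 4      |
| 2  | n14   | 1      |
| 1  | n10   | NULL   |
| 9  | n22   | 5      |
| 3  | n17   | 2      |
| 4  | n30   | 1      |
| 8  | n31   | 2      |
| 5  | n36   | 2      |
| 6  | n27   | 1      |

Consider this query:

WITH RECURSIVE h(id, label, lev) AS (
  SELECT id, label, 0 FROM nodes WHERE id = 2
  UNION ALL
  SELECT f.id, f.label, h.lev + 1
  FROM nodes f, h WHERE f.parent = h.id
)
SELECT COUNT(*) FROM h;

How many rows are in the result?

5

Base: id=2 (n14) at lev 0.
Iteration 1: rows with parent in {2} -> n17 (id 3, lev 1), n36 (id 5, lev 1), n31 (id 8, lev 1).
Iteration 2: rows with parent in {3,5,8} -> n22 (id 9, lev 2).
Iteration 3: no rows with parent in {9}; recursion stops.
Total rows emitted: 5.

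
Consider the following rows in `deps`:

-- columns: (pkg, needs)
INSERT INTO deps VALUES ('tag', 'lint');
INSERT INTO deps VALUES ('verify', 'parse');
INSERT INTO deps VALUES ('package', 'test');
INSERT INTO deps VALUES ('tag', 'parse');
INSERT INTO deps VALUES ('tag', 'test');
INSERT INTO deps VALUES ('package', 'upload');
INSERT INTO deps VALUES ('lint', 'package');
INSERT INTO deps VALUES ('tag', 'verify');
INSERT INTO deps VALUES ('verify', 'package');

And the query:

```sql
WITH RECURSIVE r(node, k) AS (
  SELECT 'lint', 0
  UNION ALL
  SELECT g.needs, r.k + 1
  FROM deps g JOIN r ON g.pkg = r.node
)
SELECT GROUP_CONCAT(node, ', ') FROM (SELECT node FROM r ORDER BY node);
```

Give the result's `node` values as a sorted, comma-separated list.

lint, package, test, upload

Base: (lint, k=0).
Iteration 1: edges from {lint} -> (package, k=1).
Iteration 2: edges from {package} -> (test, k=2), (upload, k=2).
Iteration 3: no outgoing edges from {test,upload}; recursion stops.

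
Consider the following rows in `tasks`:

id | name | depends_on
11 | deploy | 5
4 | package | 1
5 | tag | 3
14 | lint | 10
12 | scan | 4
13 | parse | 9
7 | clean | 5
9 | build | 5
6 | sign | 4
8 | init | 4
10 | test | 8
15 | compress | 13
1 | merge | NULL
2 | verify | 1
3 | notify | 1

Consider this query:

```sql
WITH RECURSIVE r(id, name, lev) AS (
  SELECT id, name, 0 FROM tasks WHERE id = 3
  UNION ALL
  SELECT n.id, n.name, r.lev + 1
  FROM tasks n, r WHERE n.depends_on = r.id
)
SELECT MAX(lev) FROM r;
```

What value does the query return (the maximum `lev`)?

4

Base: id=3 (notify) at lev 0.
Iteration 1: rows with depends_on in {3} -> tag (id 5, lev 1).
Iteration 2: rows with depends_on in {5} -> clean (id 7, lev 2), build (id 9, lev 2), deploy (id 11, lev 2).
Iteration 3: rows with depends_on in {7,9,11} -> parse (id 13, lev 3).
Iteration 4: rows with depends_on in {13} -> compress (id 15, lev 4).
Iteration 5: no rows with depends_on in {15}; recursion stops.
lev values: 0, 1, 2, 2, 2, 3, 4; the maximum is 4.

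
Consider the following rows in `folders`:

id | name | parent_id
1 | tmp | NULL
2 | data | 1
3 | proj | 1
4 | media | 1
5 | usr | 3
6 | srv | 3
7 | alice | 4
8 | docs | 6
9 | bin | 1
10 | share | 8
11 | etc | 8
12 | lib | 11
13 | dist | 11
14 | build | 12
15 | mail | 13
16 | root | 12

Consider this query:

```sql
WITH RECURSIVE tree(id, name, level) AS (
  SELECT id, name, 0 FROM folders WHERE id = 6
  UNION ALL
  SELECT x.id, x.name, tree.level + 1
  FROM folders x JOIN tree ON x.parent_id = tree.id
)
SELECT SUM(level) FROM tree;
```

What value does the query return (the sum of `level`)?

Base: id=6 (srv) at level 0.
Iteration 1: rows with parent_id in {6} -> docs (id 8, level 1).
Iteration 2: rows with parent_id in {8} -> share (id 10, level 2), etc (id 11, level 2).
Iteration 3: rows with parent_id in {10,11} -> lib (id 12, level 3), dist (id 13, level 3).
Iteration 4: rows with parent_id in {12,13} -> build (id 14, level 4), mail (id 15, level 4), root (id 16, level 4).
Iteration 5: no rows with parent_id in {14,15,16}; recursion stops.
SUM(level) = 0 + 1 + 2 + 2 + 3 + 3 + 4 + 4 + 4 = 23.

23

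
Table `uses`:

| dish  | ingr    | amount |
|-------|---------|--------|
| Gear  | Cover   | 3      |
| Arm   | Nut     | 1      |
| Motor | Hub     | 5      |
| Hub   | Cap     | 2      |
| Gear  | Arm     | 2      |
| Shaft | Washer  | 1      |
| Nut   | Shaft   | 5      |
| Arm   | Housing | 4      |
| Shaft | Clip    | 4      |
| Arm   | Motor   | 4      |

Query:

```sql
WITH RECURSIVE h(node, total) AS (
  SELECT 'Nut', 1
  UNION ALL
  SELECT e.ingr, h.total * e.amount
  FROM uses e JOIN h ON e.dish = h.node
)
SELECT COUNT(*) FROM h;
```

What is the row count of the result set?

Base: (Nut, total=1).
Iteration 1: components of {Nut} -> Shaft = 1*5 = 5.
Iteration 2: components of {Shaft} -> Clip = 5*4 = 20, Washer = 5*1 = 5.
Iteration 3: no further components; recursion stops.
Total rows emitted: 4.

4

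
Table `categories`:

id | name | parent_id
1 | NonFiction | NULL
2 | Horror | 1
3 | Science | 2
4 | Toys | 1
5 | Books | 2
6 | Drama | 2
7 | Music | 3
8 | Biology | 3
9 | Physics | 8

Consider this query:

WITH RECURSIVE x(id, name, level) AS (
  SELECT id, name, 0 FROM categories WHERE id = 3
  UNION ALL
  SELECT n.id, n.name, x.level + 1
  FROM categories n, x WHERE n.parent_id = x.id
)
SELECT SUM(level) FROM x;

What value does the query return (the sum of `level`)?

Base: id=3 (Science) at level 0.
Iteration 1: rows with parent_id in {3} -> Music (id 7, level 1), Biology (id 8, level 1).
Iteration 2: rows with parent_id in {7,8} -> Physics (id 9, level 2).
Iteration 3: no rows with parent_id in {9}; recursion stops.
SUM(level) = 0 + 1 + 1 + 2 = 4.

4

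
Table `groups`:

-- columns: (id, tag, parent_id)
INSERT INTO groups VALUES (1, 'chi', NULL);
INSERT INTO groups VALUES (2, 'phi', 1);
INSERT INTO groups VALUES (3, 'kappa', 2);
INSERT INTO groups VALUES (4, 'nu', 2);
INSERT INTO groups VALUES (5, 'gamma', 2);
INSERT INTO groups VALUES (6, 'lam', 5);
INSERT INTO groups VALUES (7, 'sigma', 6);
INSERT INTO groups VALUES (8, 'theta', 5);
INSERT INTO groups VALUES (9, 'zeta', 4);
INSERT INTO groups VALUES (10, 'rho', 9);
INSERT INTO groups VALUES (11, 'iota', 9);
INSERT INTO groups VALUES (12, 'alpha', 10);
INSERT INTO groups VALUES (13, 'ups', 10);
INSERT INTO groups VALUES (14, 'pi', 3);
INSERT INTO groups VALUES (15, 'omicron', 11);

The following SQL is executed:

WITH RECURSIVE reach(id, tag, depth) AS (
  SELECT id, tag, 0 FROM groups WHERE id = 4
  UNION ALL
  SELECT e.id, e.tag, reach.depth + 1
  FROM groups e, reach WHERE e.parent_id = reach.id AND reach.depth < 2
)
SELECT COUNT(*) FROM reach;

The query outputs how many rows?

Base: id=4 (nu) at depth 0.
Iteration 1: rows with parent_id in {4} -> zeta (id 9, depth 1).
Iteration 2: rows with parent_id in {9} -> rho (id 10, depth 2), iota (id 11, depth 2).
Iteration 3: depth < 2 fails for all current rows; recursion stops.
Total rows emitted: 4.

4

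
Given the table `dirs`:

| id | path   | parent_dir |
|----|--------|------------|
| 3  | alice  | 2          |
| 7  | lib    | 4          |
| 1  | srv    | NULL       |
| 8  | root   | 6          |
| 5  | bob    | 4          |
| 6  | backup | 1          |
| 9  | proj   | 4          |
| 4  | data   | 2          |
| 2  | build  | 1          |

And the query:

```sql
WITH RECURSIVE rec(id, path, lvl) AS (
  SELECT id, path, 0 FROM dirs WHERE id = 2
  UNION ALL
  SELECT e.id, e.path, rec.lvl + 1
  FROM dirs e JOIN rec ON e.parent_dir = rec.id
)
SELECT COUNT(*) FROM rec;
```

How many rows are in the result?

6

Base: id=2 (build) at lvl 0.
Iteration 1: rows with parent_dir in {2} -> alice (id 3, lvl 1), data (id 4, lvl 1).
Iteration 2: rows with parent_dir in {3,4} -> bob (id 5, lvl 2), lib (id 7, lvl 2), proj (id 9, lvl 2).
Iteration 3: no rows with parent_dir in {5,7,9}; recursion stops.
Total rows emitted: 6.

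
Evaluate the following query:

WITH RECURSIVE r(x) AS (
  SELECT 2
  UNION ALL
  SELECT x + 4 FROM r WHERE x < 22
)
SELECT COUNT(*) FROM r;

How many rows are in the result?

6

Base: x=2.
Iteration 1: 2 < 22 holds -> x = 2 + 4 = 6.
Iteration 2: 6 < 22 holds -> x = 6 + 4 = 10.
Iteration 3: 10 < 22 holds -> x = 10 + 4 = 14.
Iteration 4: 14 < 22 holds -> x = 14 + 4 = 18.
Iteration 5: 18 < 22 holds -> x = 18 + 4 = 22.
Iteration 6: 22 < 22 fails; recursion stops.
Total rows emitted: 6.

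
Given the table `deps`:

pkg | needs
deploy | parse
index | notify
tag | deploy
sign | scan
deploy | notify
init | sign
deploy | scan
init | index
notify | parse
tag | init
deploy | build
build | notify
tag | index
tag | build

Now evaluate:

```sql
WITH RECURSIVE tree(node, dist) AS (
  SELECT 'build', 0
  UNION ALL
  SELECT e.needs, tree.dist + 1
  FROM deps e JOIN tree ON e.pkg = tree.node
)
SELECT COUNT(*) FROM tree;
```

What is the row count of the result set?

3

Base: (build, dist=0).
Iteration 1: edges from {build} -> (notify, dist=1).
Iteration 2: edges from {notify} -> (parse, dist=2).
Iteration 3: no outgoing edges from {parse}; recursion stops.
Total rows emitted: 3.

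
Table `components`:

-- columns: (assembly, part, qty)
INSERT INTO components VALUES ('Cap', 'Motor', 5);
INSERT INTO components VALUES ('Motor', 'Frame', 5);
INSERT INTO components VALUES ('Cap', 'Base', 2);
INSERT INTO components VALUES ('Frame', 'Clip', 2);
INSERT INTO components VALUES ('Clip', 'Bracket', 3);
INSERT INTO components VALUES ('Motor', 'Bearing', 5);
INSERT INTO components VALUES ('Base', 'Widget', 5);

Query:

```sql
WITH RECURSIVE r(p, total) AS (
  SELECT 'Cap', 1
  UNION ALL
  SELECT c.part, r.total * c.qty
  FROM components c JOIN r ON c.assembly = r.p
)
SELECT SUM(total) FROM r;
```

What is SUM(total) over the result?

Base: (Cap, total=1).
Iteration 1: components of {Cap} -> Base = 1*2 = 2, Motor = 1*5 = 5.
Iteration 2: components of {Base,Motor} -> Bearing = 5*5 = 25, Frame = 5*5 = 25, Widget = 2*5 = 10.
Iteration 3: components of {Bearing,Frame,Widget} -> Clip = 25*2 = 50.
Iteration 4: components of {Clip} -> Bracket = 50*3 = 150.
Iteration 5: no further components; recursion stops.
SUM(total) = 1 + 5 + 2 + 25 + 25 + 10 + 50 + 150 = 268.

268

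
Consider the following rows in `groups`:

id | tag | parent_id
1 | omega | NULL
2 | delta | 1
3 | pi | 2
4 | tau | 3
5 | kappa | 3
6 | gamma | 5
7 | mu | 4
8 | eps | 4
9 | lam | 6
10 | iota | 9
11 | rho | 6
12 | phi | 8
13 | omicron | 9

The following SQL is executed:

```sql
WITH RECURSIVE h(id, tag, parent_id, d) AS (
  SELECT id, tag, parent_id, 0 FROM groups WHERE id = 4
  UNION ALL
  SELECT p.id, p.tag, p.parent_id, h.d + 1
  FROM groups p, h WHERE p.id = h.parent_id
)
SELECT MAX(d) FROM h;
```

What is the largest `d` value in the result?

Base: id=4 (tau), parent_id=3, d 0.
Iteration 1: join on id=3 -> pi (id 3, parent_id=2, d 1).
Iteration 2: join on id=2 -> delta (id 2, parent_id=1, d 2).
Iteration 3: join on id=1 -> omega (id 1, parent_id=NULL, d 3).
Iteration 4: parent_id is NULL; no match; recursion stops.
d values: 0, 1, 2, 3; the maximum is 3.

3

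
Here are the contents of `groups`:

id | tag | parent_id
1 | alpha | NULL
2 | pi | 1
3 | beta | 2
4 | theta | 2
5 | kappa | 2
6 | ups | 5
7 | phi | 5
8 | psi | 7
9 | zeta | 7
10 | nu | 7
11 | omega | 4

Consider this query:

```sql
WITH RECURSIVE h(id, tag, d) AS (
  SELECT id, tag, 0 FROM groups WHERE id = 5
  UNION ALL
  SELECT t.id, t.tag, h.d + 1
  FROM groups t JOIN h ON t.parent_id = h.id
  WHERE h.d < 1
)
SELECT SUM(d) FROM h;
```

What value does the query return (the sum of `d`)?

Base: id=5 (kappa) at d 0.
Iteration 1: rows with parent_id in {5} -> ups (id 6, d 1), phi (id 7, d 1).
Iteration 2: d < 1 fails for all current rows; recursion stops.
SUM(d) = 0 + 1 + 1 = 2.

2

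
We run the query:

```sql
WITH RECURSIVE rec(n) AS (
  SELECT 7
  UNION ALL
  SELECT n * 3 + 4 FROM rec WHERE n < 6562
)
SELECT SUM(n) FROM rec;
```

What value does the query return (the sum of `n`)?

29504

Base: n=7.
Iteration 1: 7 < 6562 holds -> n = 7 * 3 + 4 = 25.
Iteration 2: 25 < 6562 holds -> n = 25 * 3 + 4 = 79.
Iteration 3: 79 < 6562 holds -> n = 79 * 3 + 4 = 241.
Iteration 4: 241 < 6562 holds -> n = 241 * 3 + 4 = 727.
Iteration 5: 727 < 6562 holds -> n = 727 * 3 + 4 = 2185.
Iteration 6: 2185 < 6562 holds -> n = 2185 * 3 + 4 = 6559.
Iteration 7: 6559 < 6562 holds -> n = 6559 * 3 + 4 = 19681.
Iteration 8: 19681 < 6562 fails; recursion stops.
SUM(n) = 7 + 25 + 79 + 241 + 727 + 2185 + 6559 + 19681 = 29504.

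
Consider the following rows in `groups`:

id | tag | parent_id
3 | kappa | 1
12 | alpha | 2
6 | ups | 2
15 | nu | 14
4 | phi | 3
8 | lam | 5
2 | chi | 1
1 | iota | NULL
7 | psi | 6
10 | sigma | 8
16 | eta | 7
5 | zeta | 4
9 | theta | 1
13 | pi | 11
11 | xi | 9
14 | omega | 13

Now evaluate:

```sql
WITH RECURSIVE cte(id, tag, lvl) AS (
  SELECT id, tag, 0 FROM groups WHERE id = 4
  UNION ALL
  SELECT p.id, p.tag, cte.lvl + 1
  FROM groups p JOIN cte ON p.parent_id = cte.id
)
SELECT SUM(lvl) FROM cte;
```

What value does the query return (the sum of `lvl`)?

Base: id=4 (phi) at lvl 0.
Iteration 1: rows with parent_id in {4} -> zeta (id 5, lvl 1).
Iteration 2: rows with parent_id in {5} -> lam (id 8, lvl 2).
Iteration 3: rows with parent_id in {8} -> sigma (id 10, lvl 3).
Iteration 4: no rows with parent_id in {10}; recursion stops.
SUM(lvl) = 0 + 1 + 2 + 3 = 6.

6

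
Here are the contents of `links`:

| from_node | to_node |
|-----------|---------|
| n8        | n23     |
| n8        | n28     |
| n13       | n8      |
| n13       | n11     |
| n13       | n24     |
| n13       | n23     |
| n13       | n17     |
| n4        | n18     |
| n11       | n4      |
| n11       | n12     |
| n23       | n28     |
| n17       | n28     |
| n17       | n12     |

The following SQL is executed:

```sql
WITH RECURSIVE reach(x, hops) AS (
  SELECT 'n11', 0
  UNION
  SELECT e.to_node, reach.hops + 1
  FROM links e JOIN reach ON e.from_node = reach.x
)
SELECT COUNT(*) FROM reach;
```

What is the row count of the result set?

4

Base: (n11, hops=0).
Iteration 1: edges from {n11} -> (n12, hops=1), (n4, hops=1).
Iteration 2: edges from {n12,n4} -> (n18, hops=2).
Iteration 3: no outgoing edges from {n18}; recursion stops.
Total rows emitted: 4.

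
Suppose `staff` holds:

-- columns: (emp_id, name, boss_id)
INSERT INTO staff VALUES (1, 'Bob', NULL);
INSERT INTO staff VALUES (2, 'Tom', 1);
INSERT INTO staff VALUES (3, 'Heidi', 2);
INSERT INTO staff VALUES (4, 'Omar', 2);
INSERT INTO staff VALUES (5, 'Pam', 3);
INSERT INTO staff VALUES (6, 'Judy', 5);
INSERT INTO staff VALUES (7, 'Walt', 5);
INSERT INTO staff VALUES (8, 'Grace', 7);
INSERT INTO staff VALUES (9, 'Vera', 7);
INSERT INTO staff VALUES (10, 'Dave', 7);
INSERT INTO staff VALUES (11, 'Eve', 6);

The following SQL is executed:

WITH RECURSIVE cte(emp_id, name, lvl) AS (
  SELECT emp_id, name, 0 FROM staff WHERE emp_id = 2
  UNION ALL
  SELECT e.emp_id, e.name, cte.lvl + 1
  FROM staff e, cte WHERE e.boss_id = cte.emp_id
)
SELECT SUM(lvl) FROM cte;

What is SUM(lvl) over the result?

Base: emp_id=2 (Tom) at lvl 0.
Iteration 1: rows with boss_id in {2} -> Heidi (id 3, lvl 1), Omar (id 4, lvl 1).
Iteration 2: rows with boss_id in {3,4} -> Pam (id 5, lvl 2).
Iteration 3: rows with boss_id in {5} -> Judy (id 6, lvl 3), Walt (id 7, lvl 3).
Iteration 4: rows with boss_id in {6,7} -> Grace (id 8, lvl 4), Vera (id 9, lvl 4), Dave (id 10, lvl 4), Eve (id 11, lvl 4).
Iteration 5: no rows with boss_id in {8,9,10,11}; recursion stops.
SUM(lvl) = 0 + 1 + 1 + 2 + 3 + 3 + 4 + 4 + 4 + 4 = 26.

26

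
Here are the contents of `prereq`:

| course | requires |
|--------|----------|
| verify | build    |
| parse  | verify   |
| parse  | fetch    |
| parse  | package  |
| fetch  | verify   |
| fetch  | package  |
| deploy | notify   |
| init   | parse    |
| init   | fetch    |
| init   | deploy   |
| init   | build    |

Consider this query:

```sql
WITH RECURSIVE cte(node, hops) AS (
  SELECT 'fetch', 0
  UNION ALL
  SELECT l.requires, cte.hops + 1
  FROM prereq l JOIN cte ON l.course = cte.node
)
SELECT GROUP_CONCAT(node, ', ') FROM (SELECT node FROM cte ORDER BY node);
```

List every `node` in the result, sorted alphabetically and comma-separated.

build, fetch, package, verify

Base: (fetch, hops=0).
Iteration 1: edges from {fetch} -> (package, hops=1), (verify, hops=1).
Iteration 2: edges from {package,verify} -> (build, hops=2).
Iteration 3: no outgoing edges from {build}; recursion stops.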